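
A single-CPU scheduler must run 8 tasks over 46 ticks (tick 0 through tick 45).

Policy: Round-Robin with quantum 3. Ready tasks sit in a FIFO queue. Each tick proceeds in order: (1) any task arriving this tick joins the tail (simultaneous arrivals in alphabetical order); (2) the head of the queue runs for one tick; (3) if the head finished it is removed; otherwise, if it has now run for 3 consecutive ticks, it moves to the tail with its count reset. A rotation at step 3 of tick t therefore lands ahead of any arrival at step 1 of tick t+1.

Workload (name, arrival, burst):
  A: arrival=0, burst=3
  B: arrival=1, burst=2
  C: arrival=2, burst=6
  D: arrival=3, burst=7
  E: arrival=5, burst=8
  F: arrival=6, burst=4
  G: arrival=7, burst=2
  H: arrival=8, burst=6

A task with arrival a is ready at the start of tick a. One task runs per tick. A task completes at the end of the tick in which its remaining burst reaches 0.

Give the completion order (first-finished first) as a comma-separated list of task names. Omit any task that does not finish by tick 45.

completion order = A, B, G, C, F, H, D, E

t=0: queue=[A] q_used=0 → run A
t=1: queue=[A,B] q_used=1 → run A
t=2: queue=[A,B,C] q_used=2 → run A
t=3: queue=[B,C,D] q_used=0 → run B
t=4: queue=[B,C,D] q_used=1 → run B
t=5: queue=[C,D,E] q_used=0 → run C
t=6: queue=[C,D,E,F] q_used=1 → run C
t=7: queue=[C,D,E,F,G] q_used=2 → run C
t=8: queue=[D,E,F,G,C,H] q_used=0 → run D
t=9: queue=[D,E,F,G,C,H] q_used=1 → run D
t=10: queue=[D,E,F,G,C,H] q_used=2 → run D
t=11: queue=[E,F,G,C,H,D] q_used=0 → run E
t=12: queue=[E,F,G,C,H,D] q_used=1 → run E
t=13: queue=[E,F,G,C,H,D] q_used=2 → run E
t=14: queue=[F,G,C,H,D,E] q_used=0 → run F
t=15: queue=[F,G,C,H,D,E] q_used=1 → run F
t=16: queue=[F,G,C,H,D,E] q_used=2 → run F
t=17: queue=[G,C,H,D,E,F] q_used=0 → run G
t=18: queue=[G,C,H,D,E,F] q_used=1 → run G
t=19: queue=[C,H,D,E,F] q_used=0 → run C
t=20: queue=[C,H,D,E,F] q_used=1 → run C
t=21: queue=[C,H,D,E,F] q_used=2 → run C
t=22: queue=[H,D,E,F] q_used=0 → run H
t=23: queue=[H,D,E,F] q_used=1 → run H
t=24: queue=[H,D,E,F] q_used=2 → run H
t=25: queue=[D,E,F,H] q_used=0 → run D
t=26: queue=[D,E,F,H] q_used=1 → run D
t=27: queue=[D,E,F,H] q_used=2 → run D
t=28: queue=[E,F,H,D] q_used=0 → run E
t=29: queue=[E,F,H,D] q_used=1 → run E
t=30: queue=[E,F,H,D] q_used=2 → run E
t=31: queue=[F,H,D,E] q_used=0 → run F
t=32: queue=[H,D,E] q_used=0 → run H
t=33: queue=[H,D,E] q_used=1 → run H
t=34: queue=[H,D,E] q_used=2 → run H
t=35: queue=[D,E] q_used=0 → run D
t=36: queue=[E] q_used=0 → run E
t=37: queue=[E] q_used=1 → run E
t=38: (idle)
t=39: (idle)
t=40: (idle)
t=41: (idle)
t=42: (idle)
t=43: (idle)
t=44: (idle)
t=45: (idle)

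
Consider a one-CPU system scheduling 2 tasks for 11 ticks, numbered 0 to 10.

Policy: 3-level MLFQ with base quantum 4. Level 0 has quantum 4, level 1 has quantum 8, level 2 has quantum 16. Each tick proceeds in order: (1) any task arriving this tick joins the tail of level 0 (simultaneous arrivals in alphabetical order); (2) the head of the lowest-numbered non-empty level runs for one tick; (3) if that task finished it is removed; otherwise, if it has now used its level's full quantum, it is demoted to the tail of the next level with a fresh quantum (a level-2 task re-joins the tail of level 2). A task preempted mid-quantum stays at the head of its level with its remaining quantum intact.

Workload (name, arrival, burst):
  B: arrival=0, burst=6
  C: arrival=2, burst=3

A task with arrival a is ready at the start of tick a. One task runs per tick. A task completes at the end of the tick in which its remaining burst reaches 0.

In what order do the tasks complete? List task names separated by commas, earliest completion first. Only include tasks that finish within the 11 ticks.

completion order = C, B

t=0: L0/L1/L2 = B/-/- → run B
t=1: L0/L1/L2 = B/-/- → run B
t=2: L0/L1/L2 = BC/-/- → run B
t=3: L0/L1/L2 = BC/-/- → run B
t=4: L0/L1/L2 = C/B/- → run C
t=5: L0/L1/L2 = C/B/- → run C
t=6: L0/L1/L2 = C/B/- → run C
t=7: L0/L1/L2 = -/B/- → run B
t=8: L0/L1/L2 = -/B/- → run B
t=9: (idle)
t=10: (idle)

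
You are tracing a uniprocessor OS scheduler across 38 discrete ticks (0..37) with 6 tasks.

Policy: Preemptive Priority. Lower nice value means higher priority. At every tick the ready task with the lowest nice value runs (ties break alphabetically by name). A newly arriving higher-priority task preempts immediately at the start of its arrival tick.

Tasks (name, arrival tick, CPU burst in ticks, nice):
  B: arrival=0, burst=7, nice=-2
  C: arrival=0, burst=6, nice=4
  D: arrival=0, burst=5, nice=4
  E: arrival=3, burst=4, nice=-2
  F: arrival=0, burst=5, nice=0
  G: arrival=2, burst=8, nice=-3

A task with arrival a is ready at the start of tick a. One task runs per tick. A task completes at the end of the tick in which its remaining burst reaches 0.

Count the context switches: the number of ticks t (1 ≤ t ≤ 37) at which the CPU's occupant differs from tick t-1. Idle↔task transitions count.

context switches = 7

t=0: ready={B,C,D,F} → run B
t=1: ready={B,C,D,F} → run B
t=2: ready={B,C,D,F,G} → run G
t=3: ready={B,C,D,E,F,G} → run G
t=4: ready={B,C,D,E,F,G} → run G
t=5: ready={B,C,D,E,F,G} → run G
t=6: ready={B,C,D,E,F,G} → run G
t=7: ready={B,C,D,E,F,G} → run G
t=8: ready={B,C,D,E,F,G} → run G
t=9: ready={B,C,D,E,F,G} → run G
t=10: ready={B,C,D,E,F} → run B
t=11: ready={B,C,D,E,F} → run B
t=12: ready={B,C,D,E,F} → run B
t=13: ready={B,C,D,E,F} → run B
t=14: ready={B,C,D,E,F} → run B
t=15: ready={C,D,E,F} → run E
t=16: ready={C,D,E,F} → run E
t=17: ready={C,D,E,F} → run E
t=18: ready={C,D,E,F} → run E
t=19: ready={C,D,F} → run F
t=20: ready={C,D,F} → run F
t=21: ready={C,D,F} → run F
t=22: ready={C,D,F} → run F
t=23: ready={C,D,F} → run F
t=24: ready={C,D} → run C
t=25: ready={C,D} → run C
t=26: ready={C,D} → run C
t=27: ready={C,D} → run C
t=28: ready={C,D} → run C
t=29: ready={C,D} → run C
t=30: ready={D} → run D
t=31: ready={D} → run D
t=32: ready={D} → run D
t=33: ready={D} → run D
t=34: ready={D} → run D
t=35: (idle)
t=36: (idle)
t=37: (idle)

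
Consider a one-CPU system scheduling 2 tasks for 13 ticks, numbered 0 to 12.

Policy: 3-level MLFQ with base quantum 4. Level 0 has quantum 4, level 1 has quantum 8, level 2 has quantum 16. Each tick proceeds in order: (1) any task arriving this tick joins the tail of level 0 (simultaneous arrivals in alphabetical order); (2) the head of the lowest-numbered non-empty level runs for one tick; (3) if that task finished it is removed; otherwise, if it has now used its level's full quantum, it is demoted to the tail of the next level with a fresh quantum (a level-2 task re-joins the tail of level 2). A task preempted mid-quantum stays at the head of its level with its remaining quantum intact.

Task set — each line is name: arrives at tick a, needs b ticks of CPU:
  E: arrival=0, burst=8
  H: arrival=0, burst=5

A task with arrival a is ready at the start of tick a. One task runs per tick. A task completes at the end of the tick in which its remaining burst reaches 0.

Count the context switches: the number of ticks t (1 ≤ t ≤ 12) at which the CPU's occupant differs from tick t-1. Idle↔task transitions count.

context switches = 3

t=0: L0/L1/L2 = EH/-/- → run E
t=1: L0/L1/L2 = EH/-/- → run E
t=2: L0/L1/L2 = EH/-/- → run E
t=3: L0/L1/L2 = EH/-/- → run E
t=4: L0/L1/L2 = H/E/- → run H
t=5: L0/L1/L2 = H/E/- → run H
t=6: L0/L1/L2 = H/E/- → run H
t=7: L0/L1/L2 = H/E/- → run H
t=8: L0/L1/L2 = -/EH/- → run E
t=9: L0/L1/L2 = -/EH/- → run E
t=10: L0/L1/L2 = -/EH/- → run E
t=11: L0/L1/L2 = -/EH/- → run E
t=12: L0/L1/L2 = -/H/- → run H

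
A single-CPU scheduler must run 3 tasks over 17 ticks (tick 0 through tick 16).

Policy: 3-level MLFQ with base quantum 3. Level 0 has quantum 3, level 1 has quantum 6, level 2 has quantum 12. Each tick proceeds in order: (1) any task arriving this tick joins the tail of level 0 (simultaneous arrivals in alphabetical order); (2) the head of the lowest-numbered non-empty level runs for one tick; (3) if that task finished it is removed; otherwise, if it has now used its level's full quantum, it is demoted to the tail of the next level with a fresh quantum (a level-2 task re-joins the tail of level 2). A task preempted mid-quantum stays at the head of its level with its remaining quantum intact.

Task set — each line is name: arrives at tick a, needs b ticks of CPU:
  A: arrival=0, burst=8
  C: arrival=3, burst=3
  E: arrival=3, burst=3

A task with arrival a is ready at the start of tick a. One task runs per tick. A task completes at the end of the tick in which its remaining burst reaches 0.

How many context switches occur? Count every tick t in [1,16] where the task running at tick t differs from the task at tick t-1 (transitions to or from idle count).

context switches = 4

t=0: L0/L1/L2 = A/-/- → run A
t=1: L0/L1/L2 = A/-/- → run A
t=2: L0/L1/L2 = A/-/- → run A
t=3: L0/L1/L2 = CE/A/- → run C
t=4: L0/L1/L2 = CE/A/- → run C
t=5: L0/L1/L2 = CE/A/- → run C
t=6: L0/L1/L2 = E/A/- → run E
t=7: L0/L1/L2 = E/A/- → run E
t=8: L0/L1/L2 = E/A/- → run E
t=9: L0/L1/L2 = -/A/- → run A
t=10: L0/L1/L2 = -/A/- → run A
t=11: L0/L1/L2 = -/A/- → run A
t=12: L0/L1/L2 = -/A/- → run A
t=13: L0/L1/L2 = -/A/- → run A
t=14: (idle)
t=15: (idle)
t=16: (idle)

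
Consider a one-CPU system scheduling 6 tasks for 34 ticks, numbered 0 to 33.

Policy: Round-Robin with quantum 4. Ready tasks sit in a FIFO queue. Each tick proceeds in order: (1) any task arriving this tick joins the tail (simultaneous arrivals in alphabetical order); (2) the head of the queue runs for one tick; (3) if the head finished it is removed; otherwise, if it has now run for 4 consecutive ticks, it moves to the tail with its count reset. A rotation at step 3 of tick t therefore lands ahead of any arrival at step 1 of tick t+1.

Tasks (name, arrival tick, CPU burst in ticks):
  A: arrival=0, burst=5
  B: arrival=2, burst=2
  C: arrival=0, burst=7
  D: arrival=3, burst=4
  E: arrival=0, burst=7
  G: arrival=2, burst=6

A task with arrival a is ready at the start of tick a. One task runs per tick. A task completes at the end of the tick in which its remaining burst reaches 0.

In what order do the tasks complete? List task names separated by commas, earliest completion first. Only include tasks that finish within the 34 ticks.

t=0: queue=[A,C,E] q_used=0 → run A
t=1: queue=[A,C,E] q_used=1 → run A
t=2: queue=[A,C,E,B,G] q_used=2 → run A
t=3: queue=[A,C,E,B,G,D] q_used=3 → run A
t=4: queue=[C,E,B,G,D,A] q_used=0 → run C
t=5: queue=[C,E,B,G,D,A] q_used=1 → run C
t=6: queue=[C,E,B,G,D,A] q_used=2 → run C
t=7: queue=[C,E,B,G,D,A] q_used=3 → run C
t=8: queue=[E,B,G,D,A,C] q_used=0 → run E
t=9: queue=[E,B,G,D,A,C] q_used=1 → run E
t=10: queue=[E,B,G,D,A,C] q_used=2 → run E
t=11: queue=[E,B,G,D,A,C] q_used=3 → run E
t=12: queue=[B,G,D,A,C,E] q_used=0 → run B
t=13: queue=[B,G,D,A,C,E] q_used=1 → run B
t=14: queue=[G,D,A,C,E] q_used=0 → run G
t=15: queue=[G,D,A,C,E] q_used=1 → run G
t=16: queue=[G,D,A,C,E] q_used=2 → run G
t=17: queue=[G,D,A,C,E] q_used=3 → run G
t=18: queue=[D,A,C,E,G] q_used=0 → run D
t=19: queue=[D,A,C,E,G] q_used=1 → run D
t=20: queue=[D,A,C,E,G] q_used=2 → run D
t=21: queue=[D,A,C,E,G] q_used=3 → run D
t=22: queue=[A,C,E,G] q_used=0 → run A
t=23: queue=[C,E,G] q_used=0 → run C
t=24: queue=[C,E,G] q_used=1 → run C
t=25: queue=[C,E,G] q_used=2 → run C
t=26: queue=[E,G] q_used=0 → run E
t=27: queue=[E,G] q_used=1 → run E
t=28: queue=[E,G] q_used=2 → run E
t=29: queue=[G] q_used=0 → run G
t=30: queue=[G] q_used=1 → run G
t=31: (idle)
t=32: (idle)
t=33: (idle)

completion order = B, D, A, C, E, G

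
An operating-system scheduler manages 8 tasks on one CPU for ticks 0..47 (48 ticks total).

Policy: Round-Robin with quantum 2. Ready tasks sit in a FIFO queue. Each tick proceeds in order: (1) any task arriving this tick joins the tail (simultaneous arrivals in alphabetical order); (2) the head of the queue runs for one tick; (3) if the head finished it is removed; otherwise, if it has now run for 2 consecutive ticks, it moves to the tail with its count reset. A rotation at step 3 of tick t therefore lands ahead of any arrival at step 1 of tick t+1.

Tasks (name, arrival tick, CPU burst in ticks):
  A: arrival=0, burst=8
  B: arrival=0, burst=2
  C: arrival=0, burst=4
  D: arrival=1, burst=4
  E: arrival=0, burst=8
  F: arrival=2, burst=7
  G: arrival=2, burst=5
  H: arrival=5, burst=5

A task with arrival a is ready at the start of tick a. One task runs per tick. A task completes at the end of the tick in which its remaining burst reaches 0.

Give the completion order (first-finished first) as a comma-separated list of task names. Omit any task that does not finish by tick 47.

completion order = B, C, D, A, G, H, E, F

t=0: queue=[A,B,C,E] q_used=0 → run A
t=1: queue=[A,B,C,E,D] q_used=1 → run A
t=2: queue=[B,C,E,D,A,F,G] q_used=0 → run B
t=3: queue=[B,C,E,D,A,F,G] q_used=1 → run B
t=4: queue=[C,E,D,A,F,G] q_used=0 → run C
t=5: queue=[C,E,D,A,F,G,H] q_used=1 → run C
t=6: queue=[E,D,A,F,G,H,C] q_used=0 → run E
t=7: queue=[E,D,A,F,G,H,C] q_used=1 → run E
t=8: queue=[D,A,F,G,H,C,E] q_used=0 → run D
t=9: queue=[D,A,F,G,H,C,E] q_used=1 → run D
t=10: queue=[A,F,G,H,C,E,D] q_used=0 → run A
t=11: queue=[A,F,G,H,C,E,D] q_used=1 → run A
t=12: queue=[F,G,H,C,E,D,A] q_used=0 → run F
t=13: queue=[F,G,H,C,E,D,A] q_used=1 → run F
t=14: queue=[G,H,C,E,D,A,F] q_used=0 → run G
t=15: queue=[G,H,C,E,D,A,F] q_used=1 → run G
t=16: queue=[H,C,E,D,A,F,G] q_used=0 → run H
t=17: queue=[H,C,E,D,A,F,G] q_used=1 → run H
t=18: queue=[C,E,D,A,F,G,H] q_used=0 → run C
t=19: queue=[C,E,D,A,F,G,H] q_used=1 → run C
t=20: queue=[E,D,A,F,G,H] q_used=0 → run E
t=21: queue=[E,D,A,F,G,H] q_used=1 → run E
t=22: queue=[D,A,F,G,H,E] q_used=0 → run D
t=23: queue=[D,A,F,G,H,E] q_used=1 → run D
t=24: queue=[A,F,G,H,E] q_used=0 → run A
t=25: queue=[A,F,G,H,E] q_used=1 → run A
t=26: queue=[F,G,H,E,A] q_used=0 → run F
t=27: queue=[F,G,H,E,A] q_used=1 → run F
t=28: queue=[G,H,E,A,F] q_used=0 → run G
t=29: queue=[G,H,E,A,F] q_used=1 → run G
t=30: queue=[H,E,A,F,G] q_used=0 → run H
t=31: queue=[H,E,A,F,G] q_used=1 → run H
t=32: queue=[E,A,F,G,H] q_used=0 → run E
t=33: queue=[E,A,F,G,H] q_used=1 → run E
t=34: queue=[A,F,G,H,E] q_used=0 → run A
t=35: queue=[A,F,G,H,E] q_used=1 → run A
t=36: queue=[F,G,H,E] q_used=0 → run F
t=37: queue=[F,G,H,E] q_used=1 → run F
t=38: queue=[G,H,E,F] q_used=0 → run G
t=39: queue=[H,E,F] q_used=0 → run H
t=40: queue=[E,F] q_used=0 → run E
t=41: queue=[E,F] q_used=1 → run E
t=42: queue=[F] q_used=0 → run F
t=43: (idle)
t=44: (idle)
t=45: (idle)
t=46: (idle)
t=47: (idle)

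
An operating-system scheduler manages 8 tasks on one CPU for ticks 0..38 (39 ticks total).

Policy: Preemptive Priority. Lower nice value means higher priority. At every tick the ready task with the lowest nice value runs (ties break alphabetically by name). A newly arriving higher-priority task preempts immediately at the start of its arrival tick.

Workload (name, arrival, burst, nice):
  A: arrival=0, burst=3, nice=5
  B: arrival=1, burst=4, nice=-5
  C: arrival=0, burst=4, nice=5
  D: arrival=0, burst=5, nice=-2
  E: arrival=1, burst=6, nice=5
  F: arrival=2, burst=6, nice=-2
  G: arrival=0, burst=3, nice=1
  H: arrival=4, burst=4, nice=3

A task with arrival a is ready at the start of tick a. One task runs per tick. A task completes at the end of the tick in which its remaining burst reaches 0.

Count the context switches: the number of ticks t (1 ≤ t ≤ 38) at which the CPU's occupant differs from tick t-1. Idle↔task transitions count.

context switches = 9

t=0: ready={A,C,D,G} → run D
t=1: ready={A,B,C,D,E,G} → run B
t=2: ready={A,B,C,D,E,F,G} → run B
t=3: ready={A,B,C,D,E,F,G} → run B
t=4: ready={A,B,C,D,E,F,G,H} → run B
t=5: ready={A,C,D,E,F,G,H} → run D
t=6: ready={A,C,D,E,F,G,H} → run D
t=7: ready={A,C,D,E,F,G,H} → run D
t=8: ready={A,C,D,E,F,G,H} → run D
t=9: ready={A,C,E,F,G,H} → run F
t=10: ready={A,C,E,F,G,H} → run F
t=11: ready={A,C,E,F,G,H} → run F
t=12: ready={A,C,E,F,G,H} → run F
t=13: ready={A,C,E,F,G,H} → run F
t=14: ready={A,C,E,F,G,H} → run F
t=15: ready={A,C,E,G,H} → run G
t=16: ready={A,C,E,G,H} → run G
t=17: ready={A,C,E,G,H} → run G
t=18: ready={A,C,E,H} → run H
t=19: ready={A,C,E,H} → run H
t=20: ready={A,C,E,H} → run H
t=21: ready={A,C,E,H} → run H
t=22: ready={A,C,E} → run A
t=23: ready={A,C,E} → run A
t=24: ready={A,C,E} → run A
t=25: ready={C,E} → run C
t=26: ready={C,E} → run C
t=27: ready={C,E} → run C
t=28: ready={C,E} → run C
t=29: ready={E} → run E
t=30: ready={E} → run E
t=31: ready={E} → run E
t=32: ready={E} → run E
t=33: ready={E} → run E
t=34: ready={E} → run E
t=35: (idle)
t=36: (idle)
t=37: (idle)
t=38: (idle)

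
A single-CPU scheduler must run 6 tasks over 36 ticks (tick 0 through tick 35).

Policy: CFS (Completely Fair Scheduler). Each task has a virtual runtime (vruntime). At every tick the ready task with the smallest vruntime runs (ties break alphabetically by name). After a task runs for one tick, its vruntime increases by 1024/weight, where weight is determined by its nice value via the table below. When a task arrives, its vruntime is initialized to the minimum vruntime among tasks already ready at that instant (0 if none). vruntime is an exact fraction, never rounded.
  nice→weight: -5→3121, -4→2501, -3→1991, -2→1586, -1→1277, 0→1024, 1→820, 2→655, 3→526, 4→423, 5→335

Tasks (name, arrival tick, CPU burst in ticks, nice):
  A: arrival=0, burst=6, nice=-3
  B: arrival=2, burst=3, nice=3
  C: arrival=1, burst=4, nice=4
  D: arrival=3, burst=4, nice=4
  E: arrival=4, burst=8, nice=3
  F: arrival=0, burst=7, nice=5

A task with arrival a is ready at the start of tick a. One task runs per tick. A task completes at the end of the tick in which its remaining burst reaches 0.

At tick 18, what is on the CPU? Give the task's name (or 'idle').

running at tick 18 = C

t=0: vr[A=0 F=0] → run A
t=1: vr[A=1024/1991 C=0 F=0] → run C
t=2: vr[A=1024/1991 B=0 C=1024/423 F=0] → run B
t=3: vr[A=1024/1991 B=512/263 C=1024/423 D=0 F=0] → run D
t=4: vr[A=1024/1991 B=512/263 C=1024/423 D=1024/423 E=0 F=0] → run E
t=5: vr[A=1024/1991 B=512/263 C=1024/423 D=1024/423 E=512/263 F=0] → run F
t=6: vr[A=1024/1991 B=512/263 C=1024/423 D=1024/423 E=512/263 F=1024/335] → run A
t=7: vr[A=2048/1991 B=512/263 C=1024/423 D=1024/423 E=512/263 F=1024/335] → run A
t=8: vr[A=3072/1991 B=512/263 C=1024/423 D=1024/423 E=512/263 F=1024/335] → run A
t=9: vr[A=4096/1991 B=512/263 C=1024/423 D=1024/423 E=512/263 F=1024/335] → run B
t=10: vr[A=4096/1991 B=1024/263 C=1024/423 D=1024/423 E=512/263 F=1024/335] → run E
t=11: vr[A=4096/1991 B=1024/263 C=1024/423 D=1024/423 E=1024/263 F=1024/335] → run A
t=12: vr[A=5120/1991 B=1024/263 C=1024/423 D=1024/423 E=1024/263 F=1024/335] → run C
t=13: vr[A=5120/1991 B=1024/263 C=2048/423 D=1024/423 E=1024/263 F=1024/335] → run D
t=14: vr[A=5120/1991 B=1024/263 C=2048/423 D=2048/423 E=1024/263 F=1024/335] → run A
t=15: vr[B=1024/263 C=2048/423 D=2048/423 E=1024/263 F=1024/335] → run F
t=16: vr[B=1024/263 C=2048/423 D=2048/423 E=1024/263 F=2048/335] → run B
t=17: vr[C=2048/423 D=2048/423 E=1024/263 F=2048/335] → run E
t=18: vr[C=2048/423 D=2048/423 E=1536/263 F=2048/335] → run C
t=19: vr[C=1024/141 D=2048/423 E=1536/263 F=2048/335] → run D
t=20: vr[C=1024/141 D=1024/141 E=1536/263 F=2048/335] → run E
t=21: vr[C=1024/141 D=1024/141 E=2048/263 F=2048/335] → run F
t=22: vr[C=1024/141 D=1024/141 E=2048/263 F=3072/335] → run C
t=23: vr[D=1024/141 E=2048/263 F=3072/335] → run D
t=24: vr[E=2048/263 F=3072/335] → run E
t=25: vr[E=2560/263 F=3072/335] → run F
t=26: vr[E=2560/263 F=4096/335] → run E
t=27: vr[E=3072/263 F=4096/335] → run E
t=28: vr[E=3584/263 F=4096/335] → run F
t=29: vr[E=3584/263 F=1024/67] → run E
t=30: vr[F=1024/67] → run F
t=31: vr[F=6144/335] → run F
t=32: (idle)
t=33: (idle)
t=34: (idle)
t=35: (idle)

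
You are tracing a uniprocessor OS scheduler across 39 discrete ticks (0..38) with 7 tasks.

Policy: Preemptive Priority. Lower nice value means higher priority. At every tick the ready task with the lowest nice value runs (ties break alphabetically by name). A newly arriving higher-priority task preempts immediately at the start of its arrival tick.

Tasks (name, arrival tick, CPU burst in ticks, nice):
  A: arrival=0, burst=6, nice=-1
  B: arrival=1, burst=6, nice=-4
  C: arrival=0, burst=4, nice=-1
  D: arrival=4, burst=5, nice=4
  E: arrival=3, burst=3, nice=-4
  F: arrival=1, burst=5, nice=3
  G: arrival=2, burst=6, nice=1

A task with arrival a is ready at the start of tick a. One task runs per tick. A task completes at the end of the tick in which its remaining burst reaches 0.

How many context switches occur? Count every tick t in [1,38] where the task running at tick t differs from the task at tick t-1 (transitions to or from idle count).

t=0: ready={A,C} → run A
t=1: ready={A,B,C,F} → run B
t=2: ready={A,B,C,F,G} → run B
t=3: ready={A,B,C,E,F,G} → run B
t=4: ready={A,B,C,D,E,F,G} → run B
t=5: ready={A,B,C,D,E,F,G} → run B
t=6: ready={A,B,C,D,E,F,G} → run B
t=7: ready={A,C,D,E,F,G} → run E
t=8: ready={A,C,D,E,F,G} → run E
t=9: ready={A,C,D,E,F,G} → run E
t=10: ready={A,C,D,F,G} → run A
t=11: ready={A,C,D,F,G} → run A
t=12: ready={A,C,D,F,G} → run A
t=13: ready={A,C,D,F,G} → run A
t=14: ready={A,C,D,F,G} → run A
t=15: ready={C,D,F,G} → run C
t=16: ready={C,D,F,G} → run C
t=17: ready={C,D,F,G} → run C
t=18: ready={C,D,F,G} → run C
t=19: ready={D,F,G} → run G
t=20: ready={D,F,G} → run G
t=21: ready={D,F,G} → run G
t=22: ready={D,F,G} → run G
t=23: ready={D,F,G} → run G
t=24: ready={D,F,G} → run G
t=25: ready={D,F} → run F
t=26: ready={D,F} → run F
t=27: ready={D,F} → run F
t=28: ready={D,F} → run F
t=29: ready={D,F} → run F
t=30: ready={D} → run D
t=31: ready={D} → run D
t=32: ready={D} → run D
t=33: ready={D} → run D
t=34: ready={D} → run D
t=35: (idle)
t=36: (idle)
t=37: (idle)
t=38: (idle)

context switches = 8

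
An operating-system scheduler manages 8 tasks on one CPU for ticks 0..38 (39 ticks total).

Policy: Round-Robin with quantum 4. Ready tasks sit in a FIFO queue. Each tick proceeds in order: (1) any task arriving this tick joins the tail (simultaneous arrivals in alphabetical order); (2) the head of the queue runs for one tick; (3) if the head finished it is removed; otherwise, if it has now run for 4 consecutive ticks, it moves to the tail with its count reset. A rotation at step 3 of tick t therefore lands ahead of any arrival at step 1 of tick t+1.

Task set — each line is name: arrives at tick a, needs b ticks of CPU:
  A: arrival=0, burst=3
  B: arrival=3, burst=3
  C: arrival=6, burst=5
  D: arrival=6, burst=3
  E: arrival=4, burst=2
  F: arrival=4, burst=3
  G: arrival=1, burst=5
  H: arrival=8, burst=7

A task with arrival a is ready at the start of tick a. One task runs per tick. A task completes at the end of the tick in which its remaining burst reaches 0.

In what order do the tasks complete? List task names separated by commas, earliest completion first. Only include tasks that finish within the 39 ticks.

completion order = A, B, E, F, D, G, C, H

t=0: queue=[A] q_used=0 → run A
t=1: queue=[A,G] q_used=1 → run A
t=2: queue=[A,G] q_used=2 → run A
t=3: queue=[G,B] q_used=0 → run G
t=4: queue=[G,B,E,F] q_used=1 → run G
t=5: queue=[G,B,E,F] q_used=2 → run G
t=6: queue=[G,B,E,F,C,D] q_used=3 → run G
t=7: queue=[B,E,F,C,D,G] q_used=0 → run B
t=8: queue=[B,E,F,C,D,G,H] q_used=1 → run B
t=9: queue=[B,E,F,C,D,G,H] q_used=2 → run B
t=10: queue=[E,F,C,D,G,H] q_used=0 → run E
t=11: queue=[E,F,C,D,G,H] q_used=1 → run E
t=12: queue=[F,C,D,G,H] q_used=0 → run F
t=13: queue=[F,C,D,G,H] q_used=1 → run F
t=14: queue=[F,C,D,G,H] q_used=2 → run F
t=15: queue=[C,D,G,H] q_used=0 → run C
t=16: queue=[C,D,G,H] q_used=1 → run C
t=17: queue=[C,D,G,H] q_used=2 → run C
t=18: queue=[C,D,G,H] q_used=3 → run C
t=19: queue=[D,G,H,C] q_used=0 → run D
t=20: queue=[D,G,H,C] q_used=1 → run D
t=21: queue=[D,G,H,C] q_used=2 → run D
t=22: queue=[G,H,C] q_used=0 → run G
t=23: queue=[H,C] q_used=0 → run H
t=24: queue=[H,C] q_used=1 → run H
t=25: queue=[H,C] q_used=2 → run H
t=26: queue=[H,C] q_used=3 → run H
t=27: queue=[C,H] q_used=0 → run C
t=28: queue=[H] q_used=0 → run H
t=29: queue=[H] q_used=1 → run H
t=30: queue=[H] q_used=2 → run H
t=31: (idle)
t=32: (idle)
t=33: (idle)
t=34: (idle)
t=35: (idle)
t=36: (idle)
t=37: (idle)
t=38: (idle)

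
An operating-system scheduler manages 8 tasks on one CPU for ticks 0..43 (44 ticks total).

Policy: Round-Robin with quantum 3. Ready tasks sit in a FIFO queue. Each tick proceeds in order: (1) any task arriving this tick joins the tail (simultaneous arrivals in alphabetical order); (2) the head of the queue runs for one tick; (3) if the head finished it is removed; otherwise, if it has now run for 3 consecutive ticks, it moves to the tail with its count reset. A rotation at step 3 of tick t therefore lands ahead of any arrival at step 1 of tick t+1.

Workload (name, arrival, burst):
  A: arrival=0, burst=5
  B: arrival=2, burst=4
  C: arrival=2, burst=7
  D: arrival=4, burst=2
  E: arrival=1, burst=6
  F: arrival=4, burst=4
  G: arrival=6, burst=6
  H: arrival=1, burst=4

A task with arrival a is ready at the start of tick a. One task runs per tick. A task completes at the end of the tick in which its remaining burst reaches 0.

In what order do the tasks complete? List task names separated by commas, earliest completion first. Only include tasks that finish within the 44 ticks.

completion order = A, D, E, H, B, F, G, C

t=0: queue=[A] q_used=0 → run A
t=1: queue=[A,E,H] q_used=1 → run A
t=2: queue=[A,E,H,B,C] q_used=2 → run A
t=3: queue=[E,H,B,C,A] q_used=0 → run E
t=4: queue=[E,H,B,C,A,D,F] q_used=1 → run E
t=5: queue=[E,H,B,C,A,D,F] q_used=2 → run E
t=6: queue=[H,B,C,A,D,F,E,G] q_used=0 → run H
t=7: queue=[H,B,C,A,D,F,E,G] q_used=1 → run H
t=8: queue=[H,B,C,A,D,F,E,G] q_used=2 → run H
t=9: queue=[B,C,A,D,F,E,G,H] q_used=0 → run B
t=10: queue=[B,C,A,D,F,E,G,H] q_used=1 → run B
t=11: queue=[B,C,A,D,F,E,G,H] q_used=2 → run B
t=12: queue=[C,A,D,F,E,G,H,B] q_used=0 → run C
t=13: queue=[C,A,D,F,E,G,H,B] q_used=1 → run C
t=14: queue=[C,A,D,F,E,G,H,B] q_used=2 → run C
t=15: queue=[A,D,F,E,G,H,B,C] q_used=0 → run A
t=16: queue=[A,D,F,E,G,H,B,C] q_used=1 → run A
t=17: queue=[D,F,E,G,H,B,C] q_used=0 → run D
t=18: queue=[D,F,E,G,H,B,C] q_used=1 → run D
t=19: queue=[F,E,G,H,B,C] q_used=0 → run F
t=20: queue=[F,E,G,H,B,C] q_used=1 → run F
t=21: queue=[F,E,G,H,B,C] q_used=2 → run F
t=22: queue=[E,G,H,B,C,F] q_used=0 → run E
t=23: queue=[E,G,H,B,C,F] q_used=1 → run E
t=24: queue=[E,G,H,B,C,F] q_used=2 → run E
t=25: queue=[G,H,B,C,F] q_used=0 → run G
t=26: queue=[G,H,B,C,F] q_used=1 → run G
t=27: queue=[G,H,B,C,F] q_used=2 → run G
t=28: queue=[H,B,C,F,G] q_used=0 → run H
t=29: queue=[B,C,F,G] q_used=0 → run B
t=30: queue=[C,F,G] q_used=0 → run C
t=31: queue=[C,F,G] q_used=1 → run C
t=32: queue=[C,F,G] q_used=2 → run C
t=33: queue=[F,G,C] q_used=0 → run F
t=34: queue=[G,C] q_used=0 → run G
t=35: queue=[G,C] q_used=1 → run G
t=36: queue=[G,C] q_used=2 → run G
t=37: queue=[C] q_used=0 → run C
t=38: (idle)
t=39: (idle)
t=40: (idle)
t=41: (idle)
t=42: (idle)
t=43: (idle)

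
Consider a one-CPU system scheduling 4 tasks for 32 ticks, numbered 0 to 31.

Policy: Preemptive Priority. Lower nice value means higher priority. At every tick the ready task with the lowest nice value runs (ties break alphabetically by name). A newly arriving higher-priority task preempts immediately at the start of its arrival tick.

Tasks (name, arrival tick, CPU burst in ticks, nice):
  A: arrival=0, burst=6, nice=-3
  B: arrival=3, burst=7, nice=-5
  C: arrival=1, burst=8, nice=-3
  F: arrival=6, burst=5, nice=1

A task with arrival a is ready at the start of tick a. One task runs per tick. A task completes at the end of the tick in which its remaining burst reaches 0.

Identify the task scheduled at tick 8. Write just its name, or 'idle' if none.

t=0: ready={A} → run A
t=1: ready={A,C} → run A
t=2: ready={A,C} → run A
t=3: ready={A,B,C} → run B
t=4: ready={A,B,C} → run B
t=5: ready={A,B,C} → run B
t=6: ready={A,B,C,F} → run B
t=7: ready={A,B,C,F} → run B
t=8: ready={A,B,C,F} → run B
t=9: ready={A,B,C,F} → run B
t=10: ready={A,C,F} → run A
t=11: ready={A,C,F} → run A
t=12: ready={A,C,F} → run A
t=13: ready={C,F} → run C
t=14: ready={C,F} → run C
t=15: ready={C,F} → run C
t=16: ready={C,F} → run C
t=17: ready={C,F} → run C
t=18: ready={C,F} → run C
t=19: ready={C,F} → run C
t=20: ready={C,F} → run C
t=21: ready={F} → run F
t=22: ready={F} → run F
t=23: ready={F} → run F
t=24: ready={F} → run F
t=25: ready={F} → run F
t=26: (idle)
t=27: (idle)
t=28: (idle)
t=29: (idle)
t=30: (idle)
t=31: (idle)

running at tick 8 = B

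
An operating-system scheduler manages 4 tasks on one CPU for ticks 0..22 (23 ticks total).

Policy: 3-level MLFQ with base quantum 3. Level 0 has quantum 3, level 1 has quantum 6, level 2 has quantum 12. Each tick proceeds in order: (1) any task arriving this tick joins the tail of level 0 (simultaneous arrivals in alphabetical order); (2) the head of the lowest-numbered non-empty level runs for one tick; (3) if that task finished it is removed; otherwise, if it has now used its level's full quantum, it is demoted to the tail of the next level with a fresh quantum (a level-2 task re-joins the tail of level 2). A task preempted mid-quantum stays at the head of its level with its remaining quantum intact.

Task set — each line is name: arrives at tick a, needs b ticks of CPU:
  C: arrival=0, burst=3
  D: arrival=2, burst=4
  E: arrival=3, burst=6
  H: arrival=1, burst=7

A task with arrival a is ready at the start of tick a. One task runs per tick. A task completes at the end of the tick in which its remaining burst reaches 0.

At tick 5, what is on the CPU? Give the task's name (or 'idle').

t=0: L0/L1/L2 = C/-/- → run C
t=1: L0/L1/L2 = CH/-/- → run C
t=2: L0/L1/L2 = CHD/-/- → run C
t=3: L0/L1/L2 = HDE/-/- → run H
t=4: L0/L1/L2 = HDE/-/- → run H
t=5: L0/L1/L2 = HDE/-/- → run H
t=6: L0/L1/L2 = DE/H/- → run D
t=7: L0/L1/L2 = DE/H/- → run D
t=8: L0/L1/L2 = DE/H/- → run D
t=9: L0/L1/L2 = E/HD/- → run E
t=10: L0/L1/L2 = E/HD/- → run E
t=11: L0/L1/L2 = E/HD/- → run E
t=12: L0/L1/L2 = -/HDE/- → run H
t=13: L0/L1/L2 = -/HDE/- → run H
t=14: L0/L1/L2 = -/HDE/- → run H
t=15: L0/L1/L2 = -/HDE/- → run H
t=16: L0/L1/L2 = -/DE/- → run D
t=17: L0/L1/L2 = -/E/- → run E
t=18: L0/L1/L2 = -/E/- → run E
t=19: L0/L1/L2 = -/E/- → run E
t=20: (idle)
t=21: (idle)
t=22: (idle)

running at tick 5 = H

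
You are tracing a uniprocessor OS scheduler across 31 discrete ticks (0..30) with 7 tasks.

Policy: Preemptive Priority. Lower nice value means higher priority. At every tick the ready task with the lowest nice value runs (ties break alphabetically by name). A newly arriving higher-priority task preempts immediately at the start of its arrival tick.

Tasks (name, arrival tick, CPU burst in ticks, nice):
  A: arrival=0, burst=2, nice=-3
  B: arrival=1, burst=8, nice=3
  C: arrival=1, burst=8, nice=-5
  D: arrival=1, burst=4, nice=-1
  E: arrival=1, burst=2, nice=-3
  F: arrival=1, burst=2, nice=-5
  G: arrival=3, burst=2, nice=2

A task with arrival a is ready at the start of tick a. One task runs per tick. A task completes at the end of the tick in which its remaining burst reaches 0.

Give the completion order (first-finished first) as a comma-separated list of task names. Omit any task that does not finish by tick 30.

t=0: ready={A} → run A
t=1: ready={A,B,C,D,E,F} → run C
t=2: ready={A,B,C,D,E,F} → run C
t=3: ready={A,B,C,D,E,F,G} → run C
t=4: ready={A,B,C,D,E,F,G} → run C
t=5: ready={A,B,C,D,E,F,G} → run C
t=6: ready={A,B,C,D,E,F,G} → run C
t=7: ready={A,B,C,D,E,F,G} → run C
t=8: ready={A,B,C,D,E,F,G} → run C
t=9: ready={A,B,D,E,F,G} → run F
t=10: ready={A,B,D,E,F,G} → run F
t=11: ready={A,B,D,E,G} → run A
t=12: ready={B,D,E,G} → run E
t=13: ready={B,D,E,G} → run E
t=14: ready={B,D,G} → run D
t=15: ready={B,D,G} → run D
t=16: ready={B,D,G} → run D
t=17: ready={B,D,G} → run D
t=18: ready={B,G} → run G
t=19: ready={B,G} → run G
t=20: ready={B} → run B
t=21: ready={B} → run B
t=22: ready={B} → run B
t=23: ready={B} → run B
t=24: ready={B} → run B
t=25: ready={B} → run B
t=26: ready={B} → run B
t=27: ready={B} → run B
t=28: (idle)
t=29: (idle)
t=30: (idle)

completion order = C, F, A, E, D, G, B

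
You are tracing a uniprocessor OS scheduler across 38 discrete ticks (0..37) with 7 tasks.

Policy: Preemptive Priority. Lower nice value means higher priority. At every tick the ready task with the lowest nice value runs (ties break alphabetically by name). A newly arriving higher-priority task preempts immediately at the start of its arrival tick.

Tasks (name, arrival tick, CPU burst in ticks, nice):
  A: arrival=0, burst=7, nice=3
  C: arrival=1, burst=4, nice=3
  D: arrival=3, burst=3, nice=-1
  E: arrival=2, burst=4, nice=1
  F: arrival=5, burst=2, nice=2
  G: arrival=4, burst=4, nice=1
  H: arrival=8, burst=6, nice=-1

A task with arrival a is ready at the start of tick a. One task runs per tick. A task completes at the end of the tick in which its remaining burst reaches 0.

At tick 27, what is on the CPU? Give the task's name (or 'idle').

running at tick 27 = C

t=0: ready={A} → run A
t=1: ready={A,C} → run A
t=2: ready={A,C,E} → run E
t=3: ready={A,C,D,E} → run D
t=4: ready={A,C,D,E,G} → run D
t=5: ready={A,C,D,E,F,G} → run D
t=6: ready={A,C,E,F,G} → run E
t=7: ready={A,C,E,F,G} → run E
t=8: ready={A,C,E,F,G,H} → run H
t=9: ready={A,C,E,F,G,H} → run H
t=10: ready={A,C,E,F,G,H} → run H
t=11: ready={A,C,E,F,G,H} → run H
t=12: ready={A,C,E,F,G,H} → run H
t=13: ready={A,C,E,F,G,H} → run H
t=14: ready={A,C,E,F,G} → run E
t=15: ready={A,C,F,G} → run G
t=16: ready={A,C,F,G} → run G
t=17: ready={A,C,F,G} → run G
t=18: ready={A,C,F,G} → run G
t=19: ready={A,C,F} → run F
t=20: ready={A,C,F} → run F
t=21: ready={A,C} → run A
t=22: ready={A,C} → run A
t=23: ready={A,C} → run A
t=24: ready={A,C} → run A
t=25: ready={A,C} → run A
t=26: ready={C} → run C
t=27: ready={C} → run C
t=28: ready={C} → run C
t=29: ready={C} → run C
t=30: (idle)
t=31: (idle)
t=32: (idle)
t=33: (idle)
t=34: (idle)
t=35: (idle)
t=36: (idle)
t=37: (idle)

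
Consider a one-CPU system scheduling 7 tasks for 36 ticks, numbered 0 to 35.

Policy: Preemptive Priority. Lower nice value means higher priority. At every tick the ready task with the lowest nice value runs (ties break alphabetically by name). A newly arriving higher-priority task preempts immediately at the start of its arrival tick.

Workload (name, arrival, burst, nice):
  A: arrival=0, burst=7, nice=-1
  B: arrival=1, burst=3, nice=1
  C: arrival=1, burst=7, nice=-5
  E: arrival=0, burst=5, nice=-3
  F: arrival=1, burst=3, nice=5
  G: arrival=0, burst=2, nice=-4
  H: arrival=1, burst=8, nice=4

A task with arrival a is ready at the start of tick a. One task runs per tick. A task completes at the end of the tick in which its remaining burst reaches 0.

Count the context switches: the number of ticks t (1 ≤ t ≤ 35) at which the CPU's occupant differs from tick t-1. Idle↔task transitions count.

context switches = 8

t=0: ready={A,E,G} → run G
t=1: ready={A,B,C,E,F,G,H} → run C
t=2: ready={A,B,C,E,F,G,H} → run C
t=3: ready={A,B,C,E,F,G,H} → run C
t=4: ready={A,B,C,E,F,G,H} → run C
t=5: ready={A,B,C,E,F,G,H} → run C
t=6: ready={A,B,C,E,F,G,H} → run C
t=7: ready={A,B,C,E,F,G,H} → run C
t=8: ready={A,B,E,F,G,H} → run G
t=9: ready={A,B,E,F,H} → run E
t=10: ready={A,B,E,F,H} → run E
t=11: ready={A,B,E,F,H} → run E
t=12: ready={A,B,E,F,H} → run E
t=13: ready={A,B,E,F,H} → run E
t=14: ready={A,B,F,H} → run A
t=15: ready={A,B,F,H} → run A
t=16: ready={A,B,F,H} → run A
t=17: ready={A,B,F,H} → run A
t=18: ready={A,B,F,H} → run A
t=19: ready={A,B,F,H} → run A
t=20: ready={A,B,F,H} → run A
t=21: ready={B,F,H} → run B
t=22: ready={B,F,H} → run B
t=23: ready={B,F,H} → run B
t=24: ready={F,H} → run H
t=25: ready={F,H} → run H
t=26: ready={F,H} → run H
t=27: ready={F,H} → run H
t=28: ready={F,H} → run H
t=29: ready={F,H} → run H
t=30: ready={F,H} → run H
t=31: ready={F,H} → run H
t=32: ready={F} → run F
t=33: ready={F} → run F
t=34: ready={F} → run F
t=35: (idle)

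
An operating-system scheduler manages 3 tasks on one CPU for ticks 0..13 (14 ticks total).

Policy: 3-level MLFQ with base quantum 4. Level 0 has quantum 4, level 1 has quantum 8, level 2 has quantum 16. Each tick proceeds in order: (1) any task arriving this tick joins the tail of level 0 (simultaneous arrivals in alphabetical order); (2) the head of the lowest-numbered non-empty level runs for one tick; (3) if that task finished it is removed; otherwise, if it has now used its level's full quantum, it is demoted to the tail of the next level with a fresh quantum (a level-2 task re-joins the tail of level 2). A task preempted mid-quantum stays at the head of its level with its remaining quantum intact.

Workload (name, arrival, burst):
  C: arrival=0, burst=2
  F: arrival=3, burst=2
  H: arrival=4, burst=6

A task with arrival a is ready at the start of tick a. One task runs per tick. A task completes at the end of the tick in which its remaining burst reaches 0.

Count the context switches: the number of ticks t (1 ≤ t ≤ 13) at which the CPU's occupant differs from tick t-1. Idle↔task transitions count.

context switches = 4

t=0: L0/L1/L2 = C/-/- → run C
t=1: L0/L1/L2 = C/-/- → run C
t=2: (idle)
t=3: L0/L1/L2 = F/-/- → run F
t=4: L0/L1/L2 = FH/-/- → run F
t=5: L0/L1/L2 = H/-/- → run H
t=6: L0/L1/L2 = H/-/- → run H
t=7: L0/L1/L2 = H/-/- → run H
t=8: L0/L1/L2 = H/-/- → run H
t=9: L0/L1/L2 = -/H/- → run H
t=10: L0/L1/L2 = -/H/- → run H
t=11: (idle)
t=12: (idle)
t=13: (idle)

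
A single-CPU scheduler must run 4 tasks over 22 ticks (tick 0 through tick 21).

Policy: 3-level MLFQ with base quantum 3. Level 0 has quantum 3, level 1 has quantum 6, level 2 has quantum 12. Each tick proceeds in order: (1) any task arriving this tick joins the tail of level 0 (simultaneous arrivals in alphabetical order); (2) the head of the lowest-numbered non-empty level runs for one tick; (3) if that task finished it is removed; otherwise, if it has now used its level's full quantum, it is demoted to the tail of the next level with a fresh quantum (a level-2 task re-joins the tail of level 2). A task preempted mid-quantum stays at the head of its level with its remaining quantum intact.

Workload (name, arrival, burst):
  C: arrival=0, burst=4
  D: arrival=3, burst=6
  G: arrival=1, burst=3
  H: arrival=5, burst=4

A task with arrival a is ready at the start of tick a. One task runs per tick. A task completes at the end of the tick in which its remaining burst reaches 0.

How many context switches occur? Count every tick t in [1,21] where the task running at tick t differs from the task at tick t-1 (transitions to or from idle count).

t=0: L0/L1/L2 = C/-/- → run C
t=1: L0/L1/L2 = CG/-/- → run C
t=2: L0/L1/L2 = CG/-/- → run C
t=3: L0/L1/L2 = GD/C/- → run G
t=4: L0/L1/L2 = GD/C/- → run G
t=5: L0/L1/L2 = GDH/C/- → run G
t=6: L0/L1/L2 = DH/C/- → run D
t=7: L0/L1/L2 = DH/C/- → run D
t=8: L0/L1/L2 = DH/C/- → run D
t=9: L0/L1/L2 = H/CD/- → run H
t=10: L0/L1/L2 = H/CD/- → run H
t=11: L0/L1/L2 = H/CD/- → run H
t=12: L0/L1/L2 = -/CDH/- → run C
t=13: L0/L1/L2 = -/DH/- → run D
t=14: L0/L1/L2 = -/DH/- → run D
t=15: L0/L1/L2 = -/DH/- → run D
t=16: L0/L1/L2 = -/H/- → run H
t=17: (idle)
t=18: (idle)
t=19: (idle)
t=20: (idle)
t=21: (idle)

context switches = 7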